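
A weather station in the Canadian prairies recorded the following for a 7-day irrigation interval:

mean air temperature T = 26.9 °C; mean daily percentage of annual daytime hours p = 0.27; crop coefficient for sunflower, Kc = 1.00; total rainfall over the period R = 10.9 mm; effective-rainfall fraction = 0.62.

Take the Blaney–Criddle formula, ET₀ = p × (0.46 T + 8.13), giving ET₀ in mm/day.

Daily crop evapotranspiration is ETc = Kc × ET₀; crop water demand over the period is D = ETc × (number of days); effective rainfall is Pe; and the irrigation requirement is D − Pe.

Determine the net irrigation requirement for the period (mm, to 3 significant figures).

ET₀ = 0.27 × (0.46 × 26.9 + 8.13) = 0.27 × 20.504 = 5.5361 mm/d
ETc = Kc × ET₀ = 1.00 × 5.5361 = 5.5361 mm/d
Crop demand D = ETc × 7 d = 5.5361 × 7 = 38.753 mm
Pe = 0.62 × 10.9 = 6.758 mm
D − Pe = 38.753 − 6.758 = 31.995 mm

32.0 mm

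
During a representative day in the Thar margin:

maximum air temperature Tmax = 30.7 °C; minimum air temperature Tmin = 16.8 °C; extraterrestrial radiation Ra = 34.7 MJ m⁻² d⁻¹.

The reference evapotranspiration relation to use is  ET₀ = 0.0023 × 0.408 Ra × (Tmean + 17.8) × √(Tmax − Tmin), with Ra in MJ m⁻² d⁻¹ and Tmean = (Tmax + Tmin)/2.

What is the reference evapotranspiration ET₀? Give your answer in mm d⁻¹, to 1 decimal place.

5.0 mm d⁻¹

Tmean = (30.7 + 16.8)/2 = 23.75 °C
0.408 Ra = 0.408 × 34.7 = 14.1576 mm/d equivalent
ET₀ = 0.0023 × 14.1576 × (23.75 + 17.8) × √13.9 = 0.0023 × 14.1576 × 41.55 × 3.7283 = 5.0443 mm/d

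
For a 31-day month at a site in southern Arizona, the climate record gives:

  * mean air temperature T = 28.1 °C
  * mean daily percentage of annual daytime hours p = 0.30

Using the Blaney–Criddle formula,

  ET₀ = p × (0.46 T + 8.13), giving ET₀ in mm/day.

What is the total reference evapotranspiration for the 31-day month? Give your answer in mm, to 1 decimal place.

195.8 mm

ET₀ = 0.30 × (0.46 × 28.1 + 8.13) = 0.30 × 21.056 = 6.3168 mm/d
Monthly total = 6.3168 × 31 = 195.821 mm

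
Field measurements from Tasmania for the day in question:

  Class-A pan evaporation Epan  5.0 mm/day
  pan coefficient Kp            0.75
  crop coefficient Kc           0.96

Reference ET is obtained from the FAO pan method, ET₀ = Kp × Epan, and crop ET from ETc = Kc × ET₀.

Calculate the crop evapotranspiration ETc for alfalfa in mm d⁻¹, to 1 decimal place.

ET₀ = 0.75 × 5.0 = 3.7500 mm/d
ETc = Kc × ET₀ = 0.96 × 3.7500 = 3.6000 mm/d

3.6 mm d⁻¹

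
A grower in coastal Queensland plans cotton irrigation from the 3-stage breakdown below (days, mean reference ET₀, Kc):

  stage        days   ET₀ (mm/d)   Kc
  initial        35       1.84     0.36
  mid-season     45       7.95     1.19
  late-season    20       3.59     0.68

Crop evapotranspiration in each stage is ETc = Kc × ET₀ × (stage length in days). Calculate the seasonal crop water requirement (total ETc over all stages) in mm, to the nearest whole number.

498 mm

initial: 0.36 × 1.84 × 35 = 23.18 mm
mid-season: 1.19 × 7.95 × 45 = 425.72 mm
late-season: 0.68 × 3.59 × 20 = 48.82 mm
Seasonal total = 497.72 mm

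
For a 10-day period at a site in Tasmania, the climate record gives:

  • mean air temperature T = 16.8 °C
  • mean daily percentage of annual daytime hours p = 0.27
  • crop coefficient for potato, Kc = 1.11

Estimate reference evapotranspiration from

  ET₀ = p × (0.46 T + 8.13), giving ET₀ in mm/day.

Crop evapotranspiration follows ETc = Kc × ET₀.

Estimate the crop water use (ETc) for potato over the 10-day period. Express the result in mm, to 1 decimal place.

47.5 mm

ET₀ = 0.27 × (0.46 × 16.8 + 8.13) = 0.27 × 15.858 = 4.2817 mm/d
ETc = Kc × ET₀ = 1.11 × 4.2817 = 4.7527 mm/d
Over 10 days: 4.7527 × 10 = 47.527 mm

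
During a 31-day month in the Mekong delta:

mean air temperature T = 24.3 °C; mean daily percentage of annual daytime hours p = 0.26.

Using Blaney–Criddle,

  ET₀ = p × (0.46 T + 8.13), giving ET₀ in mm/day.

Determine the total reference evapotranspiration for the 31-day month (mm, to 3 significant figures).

156 mm

ET₀ = 0.26 × (0.46 × 24.3 + 8.13) = 0.26 × 19.308 = 5.0201 mm/d
Monthly total = 5.0201 × 31 = 155.623 mm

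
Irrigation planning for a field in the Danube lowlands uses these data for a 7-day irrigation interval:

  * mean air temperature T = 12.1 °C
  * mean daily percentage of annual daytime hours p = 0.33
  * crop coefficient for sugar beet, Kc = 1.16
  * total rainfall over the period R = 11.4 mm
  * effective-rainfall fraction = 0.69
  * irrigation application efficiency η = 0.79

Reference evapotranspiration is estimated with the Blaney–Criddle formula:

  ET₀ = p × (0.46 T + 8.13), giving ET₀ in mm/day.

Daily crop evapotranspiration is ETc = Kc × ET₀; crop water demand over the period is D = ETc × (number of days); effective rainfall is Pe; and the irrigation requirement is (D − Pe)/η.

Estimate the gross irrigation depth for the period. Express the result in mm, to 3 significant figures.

ET₀ = 0.33 × (0.46 × 12.1 + 8.13) = 0.33 × 13.696 = 4.5197 mm/d
ETc = Kc × ET₀ = 1.16 × 4.5197 = 5.2429 mm/d
Crop demand D = ETc × 7 d = 5.2429 × 7 = 36.700 mm
Pe = 0.69 × 11.4 = 7.866 mm
D − Pe = 36.700 − 7.866 = 28.834 mm
Gross irrigation = 28.834 / 0.79 = 36.499 mm

36.5 mm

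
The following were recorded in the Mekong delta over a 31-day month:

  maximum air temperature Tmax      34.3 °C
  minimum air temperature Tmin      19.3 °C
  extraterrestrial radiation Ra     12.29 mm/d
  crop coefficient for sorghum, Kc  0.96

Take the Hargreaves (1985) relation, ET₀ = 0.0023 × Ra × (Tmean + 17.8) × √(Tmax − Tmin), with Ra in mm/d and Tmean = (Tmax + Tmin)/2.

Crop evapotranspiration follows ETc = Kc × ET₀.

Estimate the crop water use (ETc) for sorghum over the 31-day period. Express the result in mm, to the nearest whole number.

Tmean = (34.3 + 19.3)/2 = 26.80 °C
ET₀ = 0.0023 × 12.29 × (26.80 + 17.8) × √15.0 = 0.0023 × 12.29 × 44.60 × 3.8730 = 4.8827 mm/d
ETc = Kc × ET₀ = 0.96 × 4.8827 = 4.6874 mm/d
Over 31 days: 4.6874 × 31 = 145.309 mm

145 mm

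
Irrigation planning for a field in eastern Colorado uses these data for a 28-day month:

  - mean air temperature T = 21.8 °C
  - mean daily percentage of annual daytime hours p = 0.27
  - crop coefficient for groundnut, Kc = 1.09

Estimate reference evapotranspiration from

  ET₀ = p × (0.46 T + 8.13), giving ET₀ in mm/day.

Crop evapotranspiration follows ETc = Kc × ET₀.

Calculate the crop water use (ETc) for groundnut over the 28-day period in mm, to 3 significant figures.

ET₀ = 0.27 × (0.46 × 21.8 + 8.13) = 0.27 × 18.158 = 4.9027 mm/d
ETc = Kc × ET₀ = 1.09 × 4.9027 = 5.3439 mm/d
Over 28 days: 5.3439 × 28 = 149.629 mm

150 mm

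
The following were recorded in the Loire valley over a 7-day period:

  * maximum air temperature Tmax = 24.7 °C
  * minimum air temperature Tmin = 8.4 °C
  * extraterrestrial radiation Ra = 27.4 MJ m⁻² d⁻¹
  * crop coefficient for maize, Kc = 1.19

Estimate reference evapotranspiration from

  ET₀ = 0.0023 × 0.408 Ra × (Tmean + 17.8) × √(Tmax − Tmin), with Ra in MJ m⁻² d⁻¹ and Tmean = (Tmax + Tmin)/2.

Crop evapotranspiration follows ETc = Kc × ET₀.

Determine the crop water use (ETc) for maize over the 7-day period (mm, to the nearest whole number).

Tmean = (24.7 + 8.4)/2 = 16.55 °C
0.408 Ra = 0.408 × 27.4 = 11.1792 mm/d equivalent
ET₀ = 0.0023 × 11.1792 × (16.55 + 17.8) × √16.3 = 0.0023 × 11.1792 × 34.35 × 4.0373 = 3.5658 mm/d
ETc = Kc × ET₀ = 1.19 × 3.5658 = 4.2433 mm/d
Over 7 days: 4.2433 × 7 = 29.703 mm

30 mm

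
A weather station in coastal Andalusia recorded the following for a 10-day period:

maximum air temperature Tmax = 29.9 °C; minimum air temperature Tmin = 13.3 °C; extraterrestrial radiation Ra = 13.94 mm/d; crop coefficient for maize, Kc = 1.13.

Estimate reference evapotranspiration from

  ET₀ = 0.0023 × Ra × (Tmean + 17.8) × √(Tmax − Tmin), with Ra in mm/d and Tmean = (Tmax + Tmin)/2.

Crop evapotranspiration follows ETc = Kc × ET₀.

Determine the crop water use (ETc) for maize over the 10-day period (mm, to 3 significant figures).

58.2 mm

Tmean = (29.9 + 13.3)/2 = 21.60 °C
ET₀ = 0.0023 × 13.94 × (21.60 + 17.8) × √16.6 = 0.0023 × 13.94 × 39.40 × 4.0743 = 5.1468 mm/d
ETc = Kc × ET₀ = 1.13 × 5.1468 = 5.8159 mm/d
Over 10 days: 5.8159 × 10 = 58.159 mm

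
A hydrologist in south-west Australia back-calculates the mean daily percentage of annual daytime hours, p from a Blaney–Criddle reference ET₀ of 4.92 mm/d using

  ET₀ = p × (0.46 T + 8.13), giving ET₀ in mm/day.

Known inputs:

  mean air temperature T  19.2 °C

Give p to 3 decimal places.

0.290

p = ET₀ / (0.46 T + 8.13) = 4.92 / (0.46 × 19.2 + 8.13) = 4.92 / 16.962 = 0.2901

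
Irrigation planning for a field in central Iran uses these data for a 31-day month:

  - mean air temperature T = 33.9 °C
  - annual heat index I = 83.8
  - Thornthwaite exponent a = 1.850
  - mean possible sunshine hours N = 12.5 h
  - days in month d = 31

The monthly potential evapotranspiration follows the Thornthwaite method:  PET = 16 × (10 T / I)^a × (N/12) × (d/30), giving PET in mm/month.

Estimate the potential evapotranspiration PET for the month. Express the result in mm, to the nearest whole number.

229 mm

10T/I = 10 × 33.9 / 83.8 = 4.0453
(10T/I)^a = 4.0453^1.850 = 13.2696
Uncorrected PET = 16 × 13.2696 = 212.314 mm
Correction = (N/12)(d/30) = (12.5/12)(31/30) = 1.0764
PET = 212.314 × 1.0764 = 228.535 mm/month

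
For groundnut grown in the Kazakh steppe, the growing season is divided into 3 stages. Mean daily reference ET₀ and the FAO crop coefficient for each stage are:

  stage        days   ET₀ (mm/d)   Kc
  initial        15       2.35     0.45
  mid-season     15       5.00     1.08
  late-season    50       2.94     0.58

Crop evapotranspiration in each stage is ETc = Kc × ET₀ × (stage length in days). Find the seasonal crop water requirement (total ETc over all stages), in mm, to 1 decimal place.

182.1 mm

initial: 0.45 × 2.35 × 15 = 15.86 mm
mid-season: 1.08 × 5.00 × 15 = 81.00 mm
late-season: 0.58 × 2.94 × 50 = 85.26 mm
Seasonal total = 182.12 mm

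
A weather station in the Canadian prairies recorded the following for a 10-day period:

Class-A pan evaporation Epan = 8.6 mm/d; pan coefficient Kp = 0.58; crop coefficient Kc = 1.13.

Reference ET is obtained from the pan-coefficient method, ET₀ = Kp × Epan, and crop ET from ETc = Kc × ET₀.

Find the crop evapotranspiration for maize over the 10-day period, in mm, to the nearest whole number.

56 mm

ET₀ = 0.58 × 8.6 = 4.9880 mm/d
ETc = Kc × ET₀ = 1.13 × 4.9880 = 5.6364 mm/d
Over 10 days: 5.6364 × 10 = 56.364 mm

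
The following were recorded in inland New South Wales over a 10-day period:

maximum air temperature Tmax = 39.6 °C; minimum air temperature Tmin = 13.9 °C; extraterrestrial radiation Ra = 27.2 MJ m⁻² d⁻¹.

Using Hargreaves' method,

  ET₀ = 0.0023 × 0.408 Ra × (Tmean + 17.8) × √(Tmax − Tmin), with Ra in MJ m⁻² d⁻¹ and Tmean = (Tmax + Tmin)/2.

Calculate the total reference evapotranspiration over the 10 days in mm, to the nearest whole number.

58 mm

Tmean = (39.6 + 13.9)/2 = 26.75 °C
0.408 Ra = 0.408 × 27.2 = 11.0976 mm/d equivalent
ET₀ = 0.0023 × 11.0976 × (26.75 + 17.8) × √25.7 = 0.0023 × 11.0976 × 44.55 × 5.0695 = 5.7646 mm/d
Over 10 days: 5.7646 × 10 = 57.646 mm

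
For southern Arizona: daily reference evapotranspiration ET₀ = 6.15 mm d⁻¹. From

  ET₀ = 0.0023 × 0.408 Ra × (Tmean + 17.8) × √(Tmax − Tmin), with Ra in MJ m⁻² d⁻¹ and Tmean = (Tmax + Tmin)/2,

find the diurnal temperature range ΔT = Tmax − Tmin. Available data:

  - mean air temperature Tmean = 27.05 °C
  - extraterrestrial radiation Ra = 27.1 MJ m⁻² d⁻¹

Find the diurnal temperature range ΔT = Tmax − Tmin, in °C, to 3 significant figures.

29.1 °C

√ΔT = ET₀ / [0.0023 × 0.408 × Ra × (Tmean+17.8)] = 6.15 / (0.0023 × 11.0568 × 44.85) = 5.3921
ΔT = 5.3921² = 29.075 °C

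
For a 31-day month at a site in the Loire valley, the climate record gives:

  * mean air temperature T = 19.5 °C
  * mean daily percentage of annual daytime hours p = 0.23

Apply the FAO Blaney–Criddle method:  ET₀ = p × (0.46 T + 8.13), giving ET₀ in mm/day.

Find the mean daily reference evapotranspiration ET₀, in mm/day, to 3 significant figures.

3.93 mm/day

ET₀ = 0.23 × (0.46 × 19.5 + 8.13) = 0.23 × 17.100 = 3.9330 mm/d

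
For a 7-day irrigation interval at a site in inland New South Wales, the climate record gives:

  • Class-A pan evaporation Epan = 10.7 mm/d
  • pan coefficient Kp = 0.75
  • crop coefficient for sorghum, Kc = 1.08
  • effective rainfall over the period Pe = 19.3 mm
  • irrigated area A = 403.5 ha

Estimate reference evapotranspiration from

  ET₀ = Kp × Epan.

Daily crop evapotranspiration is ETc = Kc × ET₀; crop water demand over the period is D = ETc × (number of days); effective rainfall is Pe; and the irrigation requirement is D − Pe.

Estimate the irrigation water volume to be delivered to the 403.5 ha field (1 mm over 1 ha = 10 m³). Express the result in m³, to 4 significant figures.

ET₀ = 0.75 × 10.7 = 8.0250 mm/d
ETc = Kc × ET₀ = 1.08 × 8.0250 = 8.6670 mm/d
Crop demand D = ETc × 7 d = 8.6670 × 7 = 60.669 mm
D − Pe = 60.669 − 19.3 = 41.369 mm
Volume = 41.369 mm × 403.5 ha × 10 = 166923.9 m³

166900 m³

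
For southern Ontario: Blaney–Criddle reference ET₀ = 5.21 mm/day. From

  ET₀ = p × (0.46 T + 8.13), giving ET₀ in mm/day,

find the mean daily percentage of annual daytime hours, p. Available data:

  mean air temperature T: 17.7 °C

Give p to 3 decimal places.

p = ET₀ / (0.46 T + 8.13) = 5.21 / (0.46 × 17.7 + 8.13) = 5.21 / 16.272 = 0.3202

0.320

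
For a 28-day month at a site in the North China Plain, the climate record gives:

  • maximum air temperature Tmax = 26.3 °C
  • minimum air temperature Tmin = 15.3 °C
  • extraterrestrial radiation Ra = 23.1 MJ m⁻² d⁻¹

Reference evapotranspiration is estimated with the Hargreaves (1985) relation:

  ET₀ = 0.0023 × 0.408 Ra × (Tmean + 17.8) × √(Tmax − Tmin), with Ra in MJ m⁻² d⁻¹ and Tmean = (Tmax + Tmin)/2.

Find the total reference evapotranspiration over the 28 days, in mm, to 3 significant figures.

Tmean = (26.3 + 15.3)/2 = 20.80 °C
0.408 Ra = 0.408 × 23.1 = 9.4248 mm/d equivalent
ET₀ = 0.0023 × 9.4248 × (20.80 + 17.8) × √11.0 = 0.0023 × 9.4248 × 38.60 × 3.3166 = 2.7751 mm/d
Over 28 days: 2.7751 × 28 = 77.703 mm

77.7 mm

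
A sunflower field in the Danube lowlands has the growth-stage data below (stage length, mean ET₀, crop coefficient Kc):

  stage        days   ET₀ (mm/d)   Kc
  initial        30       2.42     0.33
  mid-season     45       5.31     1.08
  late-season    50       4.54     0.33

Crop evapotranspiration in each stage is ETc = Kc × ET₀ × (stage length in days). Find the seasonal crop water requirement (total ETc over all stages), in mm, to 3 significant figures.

357 mm

initial: 0.33 × 2.42 × 30 = 23.96 mm
mid-season: 1.08 × 5.31 × 45 = 258.07 mm
late-season: 0.33 × 4.54 × 50 = 74.91 mm
Seasonal total = 356.94 mm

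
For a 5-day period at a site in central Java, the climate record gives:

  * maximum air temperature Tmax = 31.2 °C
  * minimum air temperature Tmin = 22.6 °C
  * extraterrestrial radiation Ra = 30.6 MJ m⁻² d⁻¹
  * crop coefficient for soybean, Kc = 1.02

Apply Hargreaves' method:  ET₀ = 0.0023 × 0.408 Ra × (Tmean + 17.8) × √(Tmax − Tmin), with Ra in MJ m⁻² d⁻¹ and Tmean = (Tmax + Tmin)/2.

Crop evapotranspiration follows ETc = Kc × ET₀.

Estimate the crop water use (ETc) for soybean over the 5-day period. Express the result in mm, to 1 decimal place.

Tmean = (31.2 + 22.6)/2 = 26.90 °C
0.408 Ra = 0.408 × 30.6 = 12.4848 mm/d equivalent
ET₀ = 0.0023 × 12.4848 × (26.90 + 17.8) × √8.6 = 0.0023 × 12.4848 × 44.70 × 2.9326 = 3.7642 mm/d
ETc = Kc × ET₀ = 1.02 × 3.7642 = 3.8395 mm/d
Over 5 days: 3.8395 × 5 = 19.198 mm

19.2 mm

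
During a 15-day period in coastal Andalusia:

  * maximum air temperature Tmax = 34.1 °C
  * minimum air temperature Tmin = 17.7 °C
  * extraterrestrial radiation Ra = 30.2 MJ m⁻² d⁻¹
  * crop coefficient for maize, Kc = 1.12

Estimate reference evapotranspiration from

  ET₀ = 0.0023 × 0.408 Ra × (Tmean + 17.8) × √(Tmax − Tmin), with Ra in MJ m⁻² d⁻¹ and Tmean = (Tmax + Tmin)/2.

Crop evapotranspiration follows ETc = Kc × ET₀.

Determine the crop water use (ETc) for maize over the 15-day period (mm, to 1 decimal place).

Tmean = (34.1 + 17.7)/2 = 25.90 °C
0.408 Ra = 0.408 × 30.2 = 12.3216 mm/d equivalent
ET₀ = 0.0023 × 12.3216 × (25.90 + 17.8) × √16.4 = 0.0023 × 12.3216 × 43.70 × 4.0497 = 5.0153 mm/d
ETc = Kc × ET₀ = 1.12 × 5.0153 = 5.6171 mm/d
Over 15 days: 5.6171 × 15 = 84.257 mm

84.3 mm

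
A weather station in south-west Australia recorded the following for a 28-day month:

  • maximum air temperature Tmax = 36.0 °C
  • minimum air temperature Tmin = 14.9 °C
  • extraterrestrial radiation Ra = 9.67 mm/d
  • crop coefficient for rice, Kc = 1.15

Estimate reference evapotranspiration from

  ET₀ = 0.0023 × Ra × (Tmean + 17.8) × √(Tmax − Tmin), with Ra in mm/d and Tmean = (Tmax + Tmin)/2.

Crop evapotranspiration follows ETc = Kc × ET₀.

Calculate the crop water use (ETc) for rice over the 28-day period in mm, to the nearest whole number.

142 mm

Tmean = (36.0 + 14.9)/2 = 25.45 °C
ET₀ = 0.0023 × 9.67 × (25.45 + 17.8) × √21.1 = 0.0023 × 9.67 × 43.25 × 4.5935 = 4.4186 mm/d
ETc = Kc × ET₀ = 1.15 × 4.4186 = 5.0814 mm/d
Over 28 days: 5.0814 × 28 = 142.279 mm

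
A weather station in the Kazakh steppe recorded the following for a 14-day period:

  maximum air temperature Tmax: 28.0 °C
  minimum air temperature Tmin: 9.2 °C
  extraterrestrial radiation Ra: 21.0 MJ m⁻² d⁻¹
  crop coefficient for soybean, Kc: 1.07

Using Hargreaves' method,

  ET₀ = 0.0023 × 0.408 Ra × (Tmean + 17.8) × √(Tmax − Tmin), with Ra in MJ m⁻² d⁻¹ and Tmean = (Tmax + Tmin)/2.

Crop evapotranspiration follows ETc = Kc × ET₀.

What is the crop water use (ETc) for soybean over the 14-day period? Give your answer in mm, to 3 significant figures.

46.6 mm

Tmean = (28.0 + 9.2)/2 = 18.60 °C
0.408 Ra = 0.408 × 21.0 = 8.5680 mm/d equivalent
ET₀ = 0.0023 × 8.5680 × (18.60 + 17.8) × √18.8 = 0.0023 × 8.5680 × 36.40 × 4.3359 = 3.1102 mm/d
ETc = Kc × ET₀ = 1.07 × 3.1102 = 3.3279 mm/d
Over 14 days: 3.3279 × 14 = 46.591 mm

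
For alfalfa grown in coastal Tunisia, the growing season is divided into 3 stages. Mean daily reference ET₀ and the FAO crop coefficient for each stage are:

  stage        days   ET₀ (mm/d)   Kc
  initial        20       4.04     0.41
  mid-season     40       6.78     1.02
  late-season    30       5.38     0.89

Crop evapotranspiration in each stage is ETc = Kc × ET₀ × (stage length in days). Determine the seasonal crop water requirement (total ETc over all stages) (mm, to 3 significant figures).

453 mm

initial: 0.41 × 4.04 × 20 = 33.13 mm
mid-season: 1.02 × 6.78 × 40 = 276.62 mm
late-season: 0.89 × 5.38 × 30 = 143.65 mm
Seasonal total = 453.40 mm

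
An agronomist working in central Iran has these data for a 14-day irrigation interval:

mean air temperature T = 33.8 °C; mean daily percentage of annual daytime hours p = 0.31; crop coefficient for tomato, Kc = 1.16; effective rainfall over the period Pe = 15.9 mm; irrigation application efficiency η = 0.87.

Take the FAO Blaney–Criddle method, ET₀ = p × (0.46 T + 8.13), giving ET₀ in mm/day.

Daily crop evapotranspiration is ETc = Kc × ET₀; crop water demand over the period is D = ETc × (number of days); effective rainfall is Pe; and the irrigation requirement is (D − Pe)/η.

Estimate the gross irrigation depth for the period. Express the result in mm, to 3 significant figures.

ET₀ = 0.31 × (0.46 × 33.8 + 8.13) = 0.31 × 23.678 = 7.3402 mm/d
ETc = Kc × ET₀ = 1.16 × 7.3402 = 8.5146 mm/d
Crop demand D = ETc × 14 d = 8.5146 × 14 = 119.204 mm
D − Pe = 119.204 − 15.9 = 103.304 mm
Gross irrigation = 103.304 / 0.87 = 118.740 mm

119 mm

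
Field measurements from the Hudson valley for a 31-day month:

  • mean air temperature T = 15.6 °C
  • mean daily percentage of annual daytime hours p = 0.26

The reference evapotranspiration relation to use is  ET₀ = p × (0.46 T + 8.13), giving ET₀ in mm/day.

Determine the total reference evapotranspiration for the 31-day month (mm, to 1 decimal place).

123.4 mm

ET₀ = 0.26 × (0.46 × 15.6 + 8.13) = 0.26 × 15.306 = 3.9796 mm/d
Monthly total = 3.9796 × 31 = 123.368 mm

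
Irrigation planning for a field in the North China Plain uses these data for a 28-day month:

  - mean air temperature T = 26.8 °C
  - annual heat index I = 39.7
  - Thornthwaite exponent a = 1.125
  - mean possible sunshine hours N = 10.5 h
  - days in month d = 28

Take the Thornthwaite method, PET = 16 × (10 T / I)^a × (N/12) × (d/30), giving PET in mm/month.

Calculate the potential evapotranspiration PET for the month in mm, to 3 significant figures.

112 mm

10T/I = 10 × 26.8 / 39.7 = 6.7506
(10T/I)^a = 6.7506^1.125 = 8.5706
Uncorrected PET = 16 × 8.5706 = 137.130 mm
Correction = (N/12)(d/30) = (10.5/12)(28/30) = 0.8167
PET = 137.130 × 0.8167 = 111.994 mm/month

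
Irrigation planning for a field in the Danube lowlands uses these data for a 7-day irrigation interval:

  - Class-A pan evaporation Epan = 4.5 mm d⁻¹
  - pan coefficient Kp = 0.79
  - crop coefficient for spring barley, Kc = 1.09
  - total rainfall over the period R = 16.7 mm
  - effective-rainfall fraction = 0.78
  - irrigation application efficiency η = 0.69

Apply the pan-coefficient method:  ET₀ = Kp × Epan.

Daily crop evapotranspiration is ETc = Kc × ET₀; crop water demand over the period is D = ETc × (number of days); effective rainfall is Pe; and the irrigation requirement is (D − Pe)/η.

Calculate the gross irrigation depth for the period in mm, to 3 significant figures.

ET₀ = 0.79 × 4.5 = 3.5550 mm/d
ETc = Kc × ET₀ = 1.09 × 3.5550 = 3.8750 mm/d
Crop demand D = ETc × 7 d = 3.8750 × 7 = 27.125 mm
Pe = 0.78 × 16.7 = 13.026 mm
D − Pe = 27.125 − 13.026 = 14.099 mm
Gross irrigation = 14.099 / 0.69 = 20.433 mm

20.4 mm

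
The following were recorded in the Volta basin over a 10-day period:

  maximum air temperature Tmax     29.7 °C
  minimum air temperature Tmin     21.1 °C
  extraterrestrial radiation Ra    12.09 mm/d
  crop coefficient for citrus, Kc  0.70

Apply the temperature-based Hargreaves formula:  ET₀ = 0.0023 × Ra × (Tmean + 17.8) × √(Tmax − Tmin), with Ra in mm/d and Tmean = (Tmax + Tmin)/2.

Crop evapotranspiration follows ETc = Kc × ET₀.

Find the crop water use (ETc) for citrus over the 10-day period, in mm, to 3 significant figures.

24.7 mm

Tmean = (29.7 + 21.1)/2 = 25.40 °C
ET₀ = 0.0023 × 12.09 × (25.40 + 17.8) × √8.6 = 0.0023 × 12.09 × 43.20 × 2.9326 = 3.5228 mm/d
ETc = Kc × ET₀ = 0.70 × 3.5228 = 2.4660 mm/d
Over 10 days: 2.4660 × 10 = 24.660 mm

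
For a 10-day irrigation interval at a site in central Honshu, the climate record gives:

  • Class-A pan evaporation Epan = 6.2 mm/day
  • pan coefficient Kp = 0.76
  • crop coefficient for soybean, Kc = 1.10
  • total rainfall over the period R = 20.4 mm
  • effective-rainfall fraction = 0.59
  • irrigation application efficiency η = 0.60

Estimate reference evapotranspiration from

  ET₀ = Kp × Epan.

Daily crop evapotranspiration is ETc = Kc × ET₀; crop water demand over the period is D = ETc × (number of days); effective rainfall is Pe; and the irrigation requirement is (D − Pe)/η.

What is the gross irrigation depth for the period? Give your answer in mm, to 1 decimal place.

ET₀ = 0.76 × 6.2 = 4.7120 mm/d
ETc = Kc × ET₀ = 1.10 × 4.7120 = 5.1832 mm/d
Crop demand D = ETc × 10 d = 5.1832 × 10 = 51.832 mm
Pe = 0.59 × 20.4 = 12.036 mm
D − Pe = 51.832 − 12.036 = 39.796 mm
Gross irrigation = 39.796 / 0.60 = 66.327 mm

66.3 mm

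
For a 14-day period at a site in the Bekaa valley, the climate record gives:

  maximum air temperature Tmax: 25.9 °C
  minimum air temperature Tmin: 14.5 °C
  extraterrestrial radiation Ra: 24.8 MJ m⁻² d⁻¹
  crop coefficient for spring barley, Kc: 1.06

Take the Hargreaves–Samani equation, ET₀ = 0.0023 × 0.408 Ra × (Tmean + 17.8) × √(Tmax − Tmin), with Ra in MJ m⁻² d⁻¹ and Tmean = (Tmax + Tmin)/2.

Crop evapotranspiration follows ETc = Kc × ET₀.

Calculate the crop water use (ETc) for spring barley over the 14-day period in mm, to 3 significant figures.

44.3 mm

Tmean = (25.9 + 14.5)/2 = 20.20 °C
0.408 Ra = 0.408 × 24.8 = 10.1184 mm/d equivalent
ET₀ = 0.0023 × 10.1184 × (20.20 + 17.8) × √11.4 = 0.0023 × 10.1184 × 38.00 × 3.3764 = 2.9859 mm/d
ETc = Kc × ET₀ = 1.06 × 2.9859 = 3.1651 mm/d
Over 14 days: 3.1651 × 14 = 44.311 mm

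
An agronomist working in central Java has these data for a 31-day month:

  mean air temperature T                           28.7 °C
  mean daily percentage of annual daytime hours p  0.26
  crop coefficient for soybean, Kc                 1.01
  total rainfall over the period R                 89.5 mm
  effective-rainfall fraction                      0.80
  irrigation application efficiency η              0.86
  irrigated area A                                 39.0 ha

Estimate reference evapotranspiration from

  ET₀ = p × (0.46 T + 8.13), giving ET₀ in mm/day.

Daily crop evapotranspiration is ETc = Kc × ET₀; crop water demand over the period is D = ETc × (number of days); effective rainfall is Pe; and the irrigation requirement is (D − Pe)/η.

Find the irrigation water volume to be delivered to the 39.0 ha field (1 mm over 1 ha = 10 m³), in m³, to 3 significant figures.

ET₀ = 0.26 × (0.46 × 28.7 + 8.13) = 0.26 × 21.332 = 5.5463 mm/d
ETc = Kc × ET₀ = 1.01 × 5.5463 = 5.6018 mm/d
Crop demand D = ETc × 31 d = 5.6018 × 31 = 173.656 mm
Pe = 0.80 × 89.5 = 71.600 mm
D − Pe = 173.656 − 71.600 = 102.056 mm
Gross irrigation = 102.056 / 0.86 = 118.670 mm
Volume = 118.670 mm × 39.0 ha × 10 = 46281.3 m³

46300 m³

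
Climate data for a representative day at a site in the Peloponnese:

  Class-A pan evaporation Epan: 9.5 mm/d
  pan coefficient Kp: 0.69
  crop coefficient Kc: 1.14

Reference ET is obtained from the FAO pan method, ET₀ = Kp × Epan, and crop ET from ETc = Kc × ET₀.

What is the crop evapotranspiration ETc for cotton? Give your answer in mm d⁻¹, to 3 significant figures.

ET₀ = 0.69 × 9.5 = 6.5550 mm/d
ETc = Kc × ET₀ = 1.14 × 6.5550 = 7.4727 mm/d

7.47 mm d⁻¹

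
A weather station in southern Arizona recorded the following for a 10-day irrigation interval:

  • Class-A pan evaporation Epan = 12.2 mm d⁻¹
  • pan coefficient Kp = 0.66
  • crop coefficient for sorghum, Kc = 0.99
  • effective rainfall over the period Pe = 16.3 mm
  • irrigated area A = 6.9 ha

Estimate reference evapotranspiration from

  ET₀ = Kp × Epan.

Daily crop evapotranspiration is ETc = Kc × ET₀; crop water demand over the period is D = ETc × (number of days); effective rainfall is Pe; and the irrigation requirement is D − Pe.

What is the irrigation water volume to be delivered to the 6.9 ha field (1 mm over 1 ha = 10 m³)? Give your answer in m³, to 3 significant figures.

4380 m³

ET₀ = 0.66 × 12.2 = 8.0520 mm/d
ETc = Kc × ET₀ = 0.99 × 8.0520 = 7.9715 mm/d
Crop demand D = ETc × 10 d = 7.9715 × 10 = 79.715 mm
D − Pe = 79.715 − 16.3 = 63.415 mm
Volume = 63.415 mm × 6.9 ha × 10 = 4375.6 m³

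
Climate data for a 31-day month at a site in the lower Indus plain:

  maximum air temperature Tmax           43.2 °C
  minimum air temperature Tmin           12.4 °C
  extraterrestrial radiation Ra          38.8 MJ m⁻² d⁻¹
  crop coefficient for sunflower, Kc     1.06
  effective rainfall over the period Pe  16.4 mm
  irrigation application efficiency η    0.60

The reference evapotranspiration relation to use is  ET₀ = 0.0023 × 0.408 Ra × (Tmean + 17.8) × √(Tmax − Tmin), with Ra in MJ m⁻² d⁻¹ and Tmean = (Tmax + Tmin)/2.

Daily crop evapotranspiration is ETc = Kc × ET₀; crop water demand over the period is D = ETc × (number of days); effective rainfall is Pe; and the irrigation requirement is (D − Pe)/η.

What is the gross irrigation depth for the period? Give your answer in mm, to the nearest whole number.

477 mm

Tmean = (43.2 + 12.4)/2 = 27.80 °C
0.408 Ra = 0.408 × 38.8 = 15.8304 mm/d equivalent
ET₀ = 0.0023 × 15.8304 × (27.80 + 17.8) × √30.8 = 0.0023 × 15.8304 × 45.60 × 5.5498 = 9.2143 mm/d
ETc = Kc × ET₀ = 1.06 × 9.2143 = 9.7672 mm/d
Crop demand D = ETc × 31 d = 9.7672 × 31 = 302.783 mm
D − Pe = 302.783 − 16.4 = 286.383 mm
Gross irrigation = 286.383 / 0.60 = 477.305 mm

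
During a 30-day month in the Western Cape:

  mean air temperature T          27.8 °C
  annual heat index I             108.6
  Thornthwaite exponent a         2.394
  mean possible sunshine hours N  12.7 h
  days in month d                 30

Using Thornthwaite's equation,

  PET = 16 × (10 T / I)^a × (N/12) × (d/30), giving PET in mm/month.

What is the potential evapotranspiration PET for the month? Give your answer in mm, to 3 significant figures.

10T/I = 10 × 27.8 / 108.6 = 2.5599
(10T/I)^a = 2.5599^2.394 = 9.4904
Uncorrected PET = 16 × 9.4904 = 151.846 mm
Correction = (N/12)(d/30) = (12.7/12)(30/30) = 1.0583
PET = 151.846 × 1.0583 = 160.699 mm/month

161 mm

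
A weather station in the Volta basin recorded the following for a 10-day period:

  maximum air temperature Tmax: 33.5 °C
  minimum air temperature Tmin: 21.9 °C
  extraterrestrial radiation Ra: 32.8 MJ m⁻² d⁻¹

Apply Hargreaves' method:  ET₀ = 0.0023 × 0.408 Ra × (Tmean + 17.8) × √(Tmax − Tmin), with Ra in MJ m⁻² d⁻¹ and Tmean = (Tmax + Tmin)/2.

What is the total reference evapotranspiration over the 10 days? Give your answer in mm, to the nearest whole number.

Tmean = (33.5 + 21.9)/2 = 27.70 °C
0.408 Ra = 0.408 × 32.8 = 13.3824 mm/d equivalent
ET₀ = 0.0023 × 13.3824 × (27.70 + 17.8) × √11.6 = 0.0023 × 13.3824 × 45.50 × 3.4059 = 4.7699 mm/d
Over 10 days: 4.7699 × 10 = 47.699 mm

48 mm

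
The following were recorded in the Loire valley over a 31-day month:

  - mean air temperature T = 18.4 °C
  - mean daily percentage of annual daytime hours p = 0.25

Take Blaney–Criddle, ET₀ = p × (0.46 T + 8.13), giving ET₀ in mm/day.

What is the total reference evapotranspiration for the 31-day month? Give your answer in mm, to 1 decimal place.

ET₀ = 0.25 × (0.46 × 18.4 + 8.13) = 0.25 × 16.594 = 4.1485 mm/d
Monthly total = 4.1485 × 31 = 128.604 mm

128.6 mm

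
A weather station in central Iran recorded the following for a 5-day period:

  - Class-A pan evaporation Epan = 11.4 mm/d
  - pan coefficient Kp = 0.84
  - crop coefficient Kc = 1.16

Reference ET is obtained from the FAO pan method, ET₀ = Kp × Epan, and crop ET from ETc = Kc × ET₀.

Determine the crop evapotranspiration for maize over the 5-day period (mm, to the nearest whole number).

56 mm

ET₀ = 0.84 × 11.4 = 9.5760 mm/d
ETc = Kc × ET₀ = 1.16 × 9.5760 = 11.1082 mm/d
Over 5 days: 11.1082 × 5 = 55.541 mm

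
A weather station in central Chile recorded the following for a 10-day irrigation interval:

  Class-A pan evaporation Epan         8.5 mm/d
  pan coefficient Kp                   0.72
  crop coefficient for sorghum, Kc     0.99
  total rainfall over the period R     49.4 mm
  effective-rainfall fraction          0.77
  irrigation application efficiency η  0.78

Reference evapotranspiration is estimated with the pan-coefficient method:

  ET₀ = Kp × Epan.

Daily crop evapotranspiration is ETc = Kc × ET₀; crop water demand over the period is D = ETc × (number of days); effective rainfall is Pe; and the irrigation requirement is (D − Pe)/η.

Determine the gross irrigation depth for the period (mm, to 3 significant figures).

28.9 mm

ET₀ = 0.72 × 8.5 = 6.1200 mm/d
ETc = Kc × ET₀ = 0.99 × 6.1200 = 6.0588 mm/d
Crop demand D = ETc × 10 d = 6.0588 × 10 = 60.588 mm
Pe = 0.77 × 49.4 = 38.038 mm
D − Pe = 60.588 − 38.038 = 22.550 mm
Gross irrigation = 22.550 / 0.78 = 28.910 mm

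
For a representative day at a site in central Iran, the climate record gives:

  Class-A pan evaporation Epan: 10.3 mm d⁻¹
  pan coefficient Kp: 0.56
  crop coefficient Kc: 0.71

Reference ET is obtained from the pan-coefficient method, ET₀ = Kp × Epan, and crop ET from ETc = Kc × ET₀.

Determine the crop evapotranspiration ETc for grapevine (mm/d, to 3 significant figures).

ET₀ = 0.56 × 10.3 = 5.7680 mm/d
ETc = Kc × ET₀ = 0.71 × 5.7680 = 4.0953 mm/d

4.10 mm/d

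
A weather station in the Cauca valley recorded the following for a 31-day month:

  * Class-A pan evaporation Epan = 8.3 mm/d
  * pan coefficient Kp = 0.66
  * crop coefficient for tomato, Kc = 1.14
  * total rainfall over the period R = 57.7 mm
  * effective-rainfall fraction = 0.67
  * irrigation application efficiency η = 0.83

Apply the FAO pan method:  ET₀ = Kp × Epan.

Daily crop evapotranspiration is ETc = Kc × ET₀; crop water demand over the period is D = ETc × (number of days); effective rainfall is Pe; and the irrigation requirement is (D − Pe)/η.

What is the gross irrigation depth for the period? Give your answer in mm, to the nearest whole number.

ET₀ = 0.66 × 8.3 = 5.4780 mm/d
ETc = Kc × ET₀ = 1.14 × 5.4780 = 6.2449 mm/d
Crop demand D = ETc × 31 d = 6.2449 × 31 = 193.592 mm
Pe = 0.67 × 57.7 = 38.659 mm
D − Pe = 193.592 − 38.659 = 154.933 mm
Gross irrigation = 154.933 / 0.83 = 186.666 mm

187 mm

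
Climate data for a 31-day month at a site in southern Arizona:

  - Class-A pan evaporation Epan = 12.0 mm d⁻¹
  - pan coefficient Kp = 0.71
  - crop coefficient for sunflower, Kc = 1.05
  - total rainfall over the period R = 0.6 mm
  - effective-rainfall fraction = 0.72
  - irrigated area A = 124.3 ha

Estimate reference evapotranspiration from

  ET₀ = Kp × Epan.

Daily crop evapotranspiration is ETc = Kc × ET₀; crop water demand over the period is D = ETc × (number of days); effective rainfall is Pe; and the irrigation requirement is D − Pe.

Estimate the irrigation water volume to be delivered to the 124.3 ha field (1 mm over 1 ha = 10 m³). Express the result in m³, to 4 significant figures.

344200 m³

ET₀ = 0.71 × 12.0 = 8.5200 mm/d
ETc = Kc × ET₀ = 1.05 × 8.5200 = 8.9460 mm/d
Crop demand D = ETc × 31 d = 8.9460 × 31 = 277.326 mm
Pe = 0.72 × 0.6 = 0.432 mm
D − Pe = 277.326 − 0.432 = 276.894 mm
Volume = 276.894 mm × 124.3 ha × 10 = 344179.2 m³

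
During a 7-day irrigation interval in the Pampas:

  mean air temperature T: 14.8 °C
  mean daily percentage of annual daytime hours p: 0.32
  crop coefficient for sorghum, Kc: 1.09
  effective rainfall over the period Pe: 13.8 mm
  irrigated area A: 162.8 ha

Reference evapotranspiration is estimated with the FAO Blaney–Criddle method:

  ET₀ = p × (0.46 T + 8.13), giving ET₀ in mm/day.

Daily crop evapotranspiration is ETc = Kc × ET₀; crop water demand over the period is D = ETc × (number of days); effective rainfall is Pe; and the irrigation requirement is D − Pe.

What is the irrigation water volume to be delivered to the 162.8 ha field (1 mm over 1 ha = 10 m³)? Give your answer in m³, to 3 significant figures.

36900 m³

ET₀ = 0.32 × (0.46 × 14.8 + 8.13) = 0.32 × 14.938 = 4.7802 mm/d
ETc = Kc × ET₀ = 1.09 × 4.7802 = 5.2104 mm/d
Crop demand D = ETc × 7 d = 5.2104 × 7 = 36.473 mm
D − Pe = 36.473 − 13.8 = 22.673 mm
Volume = 22.673 mm × 162.8 ha × 10 = 36911.6 m³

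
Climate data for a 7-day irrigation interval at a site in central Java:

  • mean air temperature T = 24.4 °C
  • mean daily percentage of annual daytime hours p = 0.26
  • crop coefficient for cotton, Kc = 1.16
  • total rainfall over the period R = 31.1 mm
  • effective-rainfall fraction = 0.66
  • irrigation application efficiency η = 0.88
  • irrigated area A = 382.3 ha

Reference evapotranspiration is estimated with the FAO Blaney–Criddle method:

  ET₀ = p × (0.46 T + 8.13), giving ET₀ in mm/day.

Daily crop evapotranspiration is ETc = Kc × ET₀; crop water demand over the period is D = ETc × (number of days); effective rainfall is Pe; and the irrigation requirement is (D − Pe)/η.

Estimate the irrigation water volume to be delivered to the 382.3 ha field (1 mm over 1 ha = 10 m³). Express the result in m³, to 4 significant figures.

ET₀ = 0.26 × (0.46 × 24.4 + 8.13) = 0.26 × 19.354 = 5.0320 mm/d
ETc = Kc × ET₀ = 1.16 × 5.0320 = 5.8371 mm/d
Crop demand D = ETc × 7 d = 5.8371 × 7 = 40.860 mm
Pe = 0.66 × 31.1 = 20.526 mm
D − Pe = 40.860 − 20.526 = 20.334 mm
Gross irrigation = 20.334 / 0.88 = 23.107 mm
Volume = 23.107 mm × 382.3 ha × 10 = 88338.1 m³

88340 m³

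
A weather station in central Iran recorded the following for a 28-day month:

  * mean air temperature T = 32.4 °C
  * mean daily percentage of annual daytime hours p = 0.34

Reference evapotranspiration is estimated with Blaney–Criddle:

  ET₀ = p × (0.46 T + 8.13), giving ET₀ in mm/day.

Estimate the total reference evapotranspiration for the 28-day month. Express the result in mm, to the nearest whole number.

219 mm

ET₀ = 0.34 × (0.46 × 32.4 + 8.13) = 0.34 × 23.034 = 7.8316 mm/d
Monthly total = 7.8316 × 28 = 219.285 mm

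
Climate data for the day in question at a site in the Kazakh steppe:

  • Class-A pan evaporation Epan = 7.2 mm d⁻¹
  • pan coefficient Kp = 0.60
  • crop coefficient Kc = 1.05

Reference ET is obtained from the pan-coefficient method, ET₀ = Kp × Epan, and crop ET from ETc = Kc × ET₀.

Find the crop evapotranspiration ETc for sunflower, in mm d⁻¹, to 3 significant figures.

ET₀ = 0.60 × 7.2 = 4.3200 mm/d
ETc = Kc × ET₀ = 1.05 × 4.3200 = 4.5360 mm/d

4.54 mm d⁻¹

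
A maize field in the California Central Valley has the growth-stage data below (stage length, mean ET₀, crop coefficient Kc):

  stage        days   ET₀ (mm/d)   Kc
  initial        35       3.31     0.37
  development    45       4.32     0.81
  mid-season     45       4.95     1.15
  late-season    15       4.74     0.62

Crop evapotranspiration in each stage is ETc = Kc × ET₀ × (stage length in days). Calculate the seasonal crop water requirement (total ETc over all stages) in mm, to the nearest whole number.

initial: 0.37 × 3.31 × 35 = 42.86 mm
development: 0.81 × 4.32 × 45 = 157.46 mm
mid-season: 1.15 × 4.95 × 45 = 256.16 mm
late-season: 0.62 × 4.74 × 15 = 44.08 mm
Seasonal total = 500.56 mm

501 mm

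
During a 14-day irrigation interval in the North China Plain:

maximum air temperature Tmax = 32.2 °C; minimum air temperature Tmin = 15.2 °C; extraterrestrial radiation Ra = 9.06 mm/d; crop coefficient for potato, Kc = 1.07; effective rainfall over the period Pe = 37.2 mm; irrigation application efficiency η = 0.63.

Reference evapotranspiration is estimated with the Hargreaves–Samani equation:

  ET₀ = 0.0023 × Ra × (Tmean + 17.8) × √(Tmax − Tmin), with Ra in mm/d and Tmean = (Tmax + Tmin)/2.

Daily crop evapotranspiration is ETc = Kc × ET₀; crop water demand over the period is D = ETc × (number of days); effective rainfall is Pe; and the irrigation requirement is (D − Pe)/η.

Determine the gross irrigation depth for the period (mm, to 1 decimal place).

25.7 mm

Tmean = (32.2 + 15.2)/2 = 23.70 °C
ET₀ = 0.0023 × 9.06 × (23.70 + 17.8) × √17.0 = 0.0023 × 9.06 × 41.50 × 4.1231 = 3.5656 mm/d
ETc = Kc × ET₀ = 1.07 × 3.5656 = 3.8152 mm/d
Crop demand D = ETc × 14 d = 3.8152 × 14 = 53.413 mm
D − Pe = 53.413 − 37.2 = 16.213 mm
Gross irrigation = 16.213 / 0.63 = 25.735 mm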